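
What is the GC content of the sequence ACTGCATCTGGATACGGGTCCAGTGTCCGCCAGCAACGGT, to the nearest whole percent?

60%

Scanning the sequence gives G=12, A=8, T=8, C=12.
G+C = 12 + 12 = 24 out of 40 bases
%GC = 24/40 × 100 = 60% ≈ 60%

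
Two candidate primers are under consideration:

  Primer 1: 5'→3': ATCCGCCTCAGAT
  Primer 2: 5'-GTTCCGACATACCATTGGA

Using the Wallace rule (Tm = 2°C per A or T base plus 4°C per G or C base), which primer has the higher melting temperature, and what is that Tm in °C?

Primer 2, 56°C

Primer 1: A+T=6, G+C=7 → Tm = 2(6)+4(7) = 40°C
Primer 2: A+T=10, G+C=9 → Tm = 2(10)+4(9) = 56°C
40°C vs 56°C → primer 2 is higher.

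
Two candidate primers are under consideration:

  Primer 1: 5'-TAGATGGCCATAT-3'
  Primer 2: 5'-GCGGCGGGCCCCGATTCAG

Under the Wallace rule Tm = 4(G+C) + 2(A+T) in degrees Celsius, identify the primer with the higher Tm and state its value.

Primer 2, 68°C

Primer 1: A+T=8, G+C=5 → Tm = 2(8)+4(5) = 36°C
Primer 2: A+T=4, G+C=15 → Tm = 2(4)+4(15) = 68°C
36°C vs 68°C → primer 2 is higher.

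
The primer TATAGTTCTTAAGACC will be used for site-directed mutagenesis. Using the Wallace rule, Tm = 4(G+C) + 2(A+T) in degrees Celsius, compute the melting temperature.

Scanning the sequence gives T=6, A=5, G=2, C=3.
A+T = 11, G+C = 5
Tm = 2×11 + 4×5 = 42°C

42°C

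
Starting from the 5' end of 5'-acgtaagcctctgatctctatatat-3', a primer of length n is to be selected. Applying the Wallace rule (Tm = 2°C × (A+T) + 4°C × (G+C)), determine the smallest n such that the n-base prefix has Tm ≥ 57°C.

n = 20

First 19 bases: ACGTAAGCCTCTGATCTCT → Tm = 56°C (< 57°C)
First 20 bases: ACGTAAGCCTCTGATCTCTA → Tm = 58°C (≥ 57°C)
Since every base adds ≥2°C, Tm only increases with n, so the threshold is first crossed at n = 20.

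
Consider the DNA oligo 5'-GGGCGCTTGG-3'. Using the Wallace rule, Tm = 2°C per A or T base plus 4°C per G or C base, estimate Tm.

36°C

Counting bases: G=6, T=2, A=0, C=2
A+T = 2, G+C = 8
Tm = 2(2) + 4(8) = 4 + 32 = 36°C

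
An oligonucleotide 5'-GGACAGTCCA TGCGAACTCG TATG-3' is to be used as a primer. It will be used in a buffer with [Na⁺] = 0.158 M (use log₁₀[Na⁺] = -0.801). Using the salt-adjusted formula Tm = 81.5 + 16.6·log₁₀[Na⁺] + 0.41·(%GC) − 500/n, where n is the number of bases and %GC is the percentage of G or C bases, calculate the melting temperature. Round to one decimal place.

69.6°C

Length n = 24. Counting bases: C=6, T=5, A=6, G=7
G+C = 13, so %GC = 13/24 × 100 = 54.167%
Salt term: 16.6 × (-0.801) = -13.297
GC term: 0.41 × 54.167 = 22.208; length term: −500/24 = −20.833
Tm = 81.5 + (-13.297) + 22.208 − 20.833 = 69.578 → 69.6°C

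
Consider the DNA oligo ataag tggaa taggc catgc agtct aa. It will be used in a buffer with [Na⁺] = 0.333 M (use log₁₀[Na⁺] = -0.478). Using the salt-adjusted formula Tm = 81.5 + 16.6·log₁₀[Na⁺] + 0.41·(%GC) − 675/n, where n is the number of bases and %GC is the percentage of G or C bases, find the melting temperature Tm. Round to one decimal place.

65.3°C

Length n = 27. C=4, T=6, G=7, A=10
G+C = 11, so %GC = 11/27 × 100 = 40.741%
Salt term: 16.6 × (-0.478) = -7.935
GC term: 0.41 × 40.741 = 16.704; length term: −675/27 = −25
Tm = 81.5 + (-7.935) + 16.704 − 25 = 65.269 → 65.3°C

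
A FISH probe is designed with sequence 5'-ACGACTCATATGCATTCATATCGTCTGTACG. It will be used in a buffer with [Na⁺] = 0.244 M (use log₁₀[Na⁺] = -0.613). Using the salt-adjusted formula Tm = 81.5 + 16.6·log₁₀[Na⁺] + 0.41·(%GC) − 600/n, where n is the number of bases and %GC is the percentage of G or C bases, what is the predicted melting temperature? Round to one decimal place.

69.2°C

Length n = 31. T=10, G=5, A=8, C=8
G+C = 13, so %GC = 13/31 × 100 = 41.935%
Salt term: 16.6 × (-0.613) = -10.176
GC term: 0.41 × 41.935 = 17.193; length term: −600/31 = −19.355
Tm = 81.5 + (-10.176) + 17.193 − 19.355 = 69.162 → 69.2°C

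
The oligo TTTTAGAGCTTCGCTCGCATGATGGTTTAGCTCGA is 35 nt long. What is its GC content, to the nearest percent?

A=6, G=9, C=7, T=13
G+C = 9 + 7 = 16 out of 35 bases
%GC = 16/35 × 100 = 45.71% ≈ 46%

46%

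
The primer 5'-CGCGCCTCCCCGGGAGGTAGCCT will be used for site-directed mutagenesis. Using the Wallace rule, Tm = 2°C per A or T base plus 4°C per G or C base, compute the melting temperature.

Counting bases: A=2, C=10, T=3, G=8
So N_AT = 5 and N_GC = 18.
Tm = 2×5 + 4×18 = 82°C

82°C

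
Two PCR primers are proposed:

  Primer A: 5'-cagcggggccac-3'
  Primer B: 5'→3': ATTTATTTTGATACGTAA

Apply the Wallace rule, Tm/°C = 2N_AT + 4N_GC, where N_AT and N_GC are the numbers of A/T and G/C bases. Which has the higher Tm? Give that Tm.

Primer A: A+T=2, G+C=10 → Tm = 2(2)+4(10) = 44°C
Primer B: A+T=15, G+C=3 → Tm = 2(15)+4(3) = 42°C
44°C vs 42°C → primer A is higher.

Primer A, 44°C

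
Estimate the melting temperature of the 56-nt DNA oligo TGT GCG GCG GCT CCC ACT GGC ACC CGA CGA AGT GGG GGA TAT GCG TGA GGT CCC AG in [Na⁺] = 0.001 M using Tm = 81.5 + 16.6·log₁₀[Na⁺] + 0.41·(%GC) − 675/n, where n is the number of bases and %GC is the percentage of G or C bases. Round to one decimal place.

47.5°C

Length n = 56. Scanning the sequence gives C=16, T=9, G=22, A=9.
G+C = 38, so %GC = 38/56 × 100 = 67.857%
Salt term: 16.6 × (-3) = -49.8
GC term: 0.41 × 67.857 = 27.821; length term: −675/56 = −12.054
Tm = 81.5 + (-49.8) + 27.821 − 12.054 = 47.467 → 47.5°C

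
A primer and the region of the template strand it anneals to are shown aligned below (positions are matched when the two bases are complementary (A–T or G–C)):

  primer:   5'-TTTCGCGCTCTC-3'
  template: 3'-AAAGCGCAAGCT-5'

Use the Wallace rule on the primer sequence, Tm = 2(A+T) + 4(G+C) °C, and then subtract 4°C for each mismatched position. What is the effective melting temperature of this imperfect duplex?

Primer base counts: A=0, T=5, G=2, C=5 → A+T=5, G+C=7
Perfect-match Tm = 2(5) + 4(7) = 10 + 28 = 38°C
Mismatches (positions where the bases are not complementary): 3 (at positions 8, 11, 12)
Effective Tm = 38 − 3×4 = 38 − 12 = 26°C

26°C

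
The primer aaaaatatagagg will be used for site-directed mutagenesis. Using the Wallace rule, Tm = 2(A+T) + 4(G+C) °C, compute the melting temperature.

32°C

Scanning the sequence gives C=0, G=3, A=8, T=2.
A+T = 10, G+C = 3
Tm = 2×10 + 4×3 = 32°C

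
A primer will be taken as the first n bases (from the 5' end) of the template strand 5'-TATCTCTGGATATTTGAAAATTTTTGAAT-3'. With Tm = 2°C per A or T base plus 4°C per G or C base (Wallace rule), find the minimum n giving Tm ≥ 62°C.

n = 26

First 25 bases: TATCTCTGGATATTTGAAAATTTTT → Tm = 60°C (< 62°C)
First 26 bases: TATCTCTGGATATTTGAAAATTTTTG → Tm = 64°C (≥ 62°C)
Since every base adds ≥2°C, Tm only increases with n, so the threshold is first crossed at n = 26.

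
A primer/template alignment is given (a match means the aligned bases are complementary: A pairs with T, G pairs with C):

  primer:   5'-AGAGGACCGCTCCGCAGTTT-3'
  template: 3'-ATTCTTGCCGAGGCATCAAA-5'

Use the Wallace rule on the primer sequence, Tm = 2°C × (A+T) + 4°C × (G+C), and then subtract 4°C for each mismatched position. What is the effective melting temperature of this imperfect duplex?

Primer base counts: A=4, T=4, G=6, C=6 → A+T=8, G+C=12
Perfect-match Tm = 2(8) + 4(12) = 16 + 48 = 64°C
Mismatches (positions where the bases are not complementary): 5 (at positions 1, 2, 5, 8, 15)
Effective Tm = 64 − 5×4 = 64 − 20 = 44°C

44°C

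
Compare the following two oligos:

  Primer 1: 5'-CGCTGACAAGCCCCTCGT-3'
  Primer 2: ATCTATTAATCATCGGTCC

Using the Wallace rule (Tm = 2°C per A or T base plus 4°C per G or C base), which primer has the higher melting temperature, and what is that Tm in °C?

Primer 1, 60°C

Primer 1: A+T=6, G+C=12 → Tm = 2(6)+4(12) = 60°C
Primer 2: A+T=12, G+C=7 → Tm = 2(12)+4(7) = 52°C
60°C vs 52°C → primer 1 is higher.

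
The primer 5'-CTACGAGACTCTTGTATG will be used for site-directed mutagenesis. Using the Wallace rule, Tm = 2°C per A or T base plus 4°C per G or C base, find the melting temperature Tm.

C=4, A=4, G=4, T=6
AT pairs contribute 10, GC pairs contribute 8.
Tm = 2(10) + 4(8) = 20 + 32 = 52°C

52°C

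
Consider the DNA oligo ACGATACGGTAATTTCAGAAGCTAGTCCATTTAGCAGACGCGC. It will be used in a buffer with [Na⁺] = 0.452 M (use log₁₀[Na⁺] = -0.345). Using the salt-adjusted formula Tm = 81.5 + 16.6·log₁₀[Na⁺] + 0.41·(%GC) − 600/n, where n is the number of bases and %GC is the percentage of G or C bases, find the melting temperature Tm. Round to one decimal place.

80.9°C

Length n = 43. Scanning the sequence gives T=10, C=10, G=10, A=13.
G+C = 20, so %GC = 20/43 × 100 = 46.512%
Salt term: 16.6 × (-0.345) = -5.727
GC term: 0.41 × 46.512 = 19.07; length term: −600/43 = −13.953
Tm = 81.5 + (-5.727) + 19.07 − 13.953 = 80.89 → 80.9°C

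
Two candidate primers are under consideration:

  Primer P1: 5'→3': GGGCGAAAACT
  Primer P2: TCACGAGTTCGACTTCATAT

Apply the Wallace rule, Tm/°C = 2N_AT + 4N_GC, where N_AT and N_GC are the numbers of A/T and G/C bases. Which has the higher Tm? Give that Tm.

Primer P1: A+T=5, G+C=6 → Tm = 2(5)+4(6) = 34°C
Primer P2: A+T=12, G+C=8 → Tm = 2(12)+4(8) = 56°C
34°C vs 56°C → primer P2 is higher.

Primer P2, 56°C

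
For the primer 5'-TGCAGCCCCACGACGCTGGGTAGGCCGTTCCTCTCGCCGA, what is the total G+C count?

Base counts: G=12, C=16, A=5, T=7
Total G or C: 12 + 16 = 28

28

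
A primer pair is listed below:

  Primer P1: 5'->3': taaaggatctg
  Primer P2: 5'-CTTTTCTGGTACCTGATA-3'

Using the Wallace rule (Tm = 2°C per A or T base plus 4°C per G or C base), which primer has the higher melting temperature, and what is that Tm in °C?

Primer P2, 50°C

Primer P1: A+T=7, G+C=4 → Tm = 2(7)+4(4) = 30°C
Primer P2: A+T=11, G+C=7 → Tm = 2(11)+4(7) = 50°C
30°C vs 50°C → primer P2 is higher.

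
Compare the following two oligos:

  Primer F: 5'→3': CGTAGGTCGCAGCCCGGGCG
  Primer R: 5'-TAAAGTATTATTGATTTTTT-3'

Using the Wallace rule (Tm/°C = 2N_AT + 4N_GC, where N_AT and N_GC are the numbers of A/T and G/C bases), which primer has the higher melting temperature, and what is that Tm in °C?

Primer F, 72°C

Primer F: A+T=4, G+C=16 → Tm = 2(4)+4(16) = 72°C
Primer R: A+T=18, G+C=2 → Tm = 2(18)+4(2) = 44°C
72°C vs 44°C → primer F is higher.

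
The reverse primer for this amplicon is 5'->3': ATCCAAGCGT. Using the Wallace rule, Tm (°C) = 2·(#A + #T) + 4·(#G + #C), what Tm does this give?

Scanning the sequence gives A=3, G=2, T=2, C=3.
AT pairs contribute 5, GC pairs contribute 5.
Tm = 4·5 + 2·5 = 20 + 10 = 30°C

30°C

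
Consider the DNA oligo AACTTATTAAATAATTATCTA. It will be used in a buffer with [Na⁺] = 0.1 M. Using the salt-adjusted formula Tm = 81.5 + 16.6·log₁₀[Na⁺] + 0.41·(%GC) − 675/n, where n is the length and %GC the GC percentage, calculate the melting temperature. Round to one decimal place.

Length n = 21. A=10, T=9, G=0, C=2
G+C = 2, so %GC = 2/21 × 100 = 9.524%
Salt term: 16.6 × (-1) = -16.6
GC term: 0.41 × 9.524 = 3.905; length term: −675/21 = −32.143
Tm = 81.5 + (-16.6) + 3.905 − 32.143 = 36.662 → 36.7°C

36.7°C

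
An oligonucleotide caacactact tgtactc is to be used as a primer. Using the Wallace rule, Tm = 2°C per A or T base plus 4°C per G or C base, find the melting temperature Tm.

48°C

C=6, T=5, A=5, G=1
So N_AT = 10 and N_GC = 7.
Tm = 2(10) + 4(7) = 20 + 28 = 48°C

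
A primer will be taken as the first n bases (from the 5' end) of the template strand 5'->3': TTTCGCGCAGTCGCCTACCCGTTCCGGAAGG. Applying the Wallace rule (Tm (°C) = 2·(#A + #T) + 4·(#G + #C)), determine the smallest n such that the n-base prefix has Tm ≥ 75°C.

n = 24

First 23 bases: TTTCGCGCAGTCGCCTACCCGTT → Tm = 74°C (< 75°C)
First 24 bases: TTTCGCGCAGTCGCCTACCCGTTC → Tm = 78°C (≥ 75°C)
Since every base adds ≥2°C, Tm only increases with n, so the threshold is first crossed at n = 24.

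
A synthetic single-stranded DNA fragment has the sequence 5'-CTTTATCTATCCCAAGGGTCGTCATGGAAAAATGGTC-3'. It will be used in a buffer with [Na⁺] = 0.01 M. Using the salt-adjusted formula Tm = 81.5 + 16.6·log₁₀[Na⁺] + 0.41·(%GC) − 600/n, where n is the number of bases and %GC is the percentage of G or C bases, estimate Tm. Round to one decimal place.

49.8°C

Length n = 37. Counting bases: G=8, T=11, A=10, C=8
G+C = 16, so %GC = 16/37 × 100 = 43.243%
Salt term: 16.6 × (-2) = -33.2
GC term: 0.41 × 43.243 = 17.73; length term: −600/37 = −16.216
Tm = 81.5 + (-33.2) + 17.73 − 16.216 = 49.814 → 49.8°C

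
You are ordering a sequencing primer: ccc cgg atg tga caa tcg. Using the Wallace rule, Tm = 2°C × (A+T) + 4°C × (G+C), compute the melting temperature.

T=3, C=6, A=4, G=5
So N_AT = 7 and N_GC = 11.
Tm = 2(7) + 4(11) = 14 + 44 = 58°C

58°C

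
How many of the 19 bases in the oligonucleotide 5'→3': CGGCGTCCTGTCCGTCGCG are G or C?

15

Base counts: G=7, C=8, T=4, A=0
G+C = 7 + 8 = 15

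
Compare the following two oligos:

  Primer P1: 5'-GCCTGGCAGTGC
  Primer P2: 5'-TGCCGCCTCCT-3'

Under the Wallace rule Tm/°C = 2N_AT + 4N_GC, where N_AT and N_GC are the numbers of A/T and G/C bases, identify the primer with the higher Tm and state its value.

Primer P1, 42°C

Primer P1: A+T=3, G+C=9 → Tm = 2(3)+4(9) = 42°C
Primer P2: A+T=3, G+C=8 → Tm = 2(3)+4(8) = 38°C
42°C vs 38°C → primer P1 is higher.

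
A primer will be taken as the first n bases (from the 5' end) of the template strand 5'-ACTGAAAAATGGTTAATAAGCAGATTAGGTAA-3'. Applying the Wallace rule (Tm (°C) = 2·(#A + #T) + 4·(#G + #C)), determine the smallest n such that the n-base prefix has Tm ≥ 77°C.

n = 30

First 29 bases: ACTGAAAAATGGTTAATAAGCAGATTAGG → Tm = 76°C (< 77°C)
First 30 bases: ACTGAAAAATGGTTAATAAGCAGATTAGGT → Tm = 78°C (≥ 77°C)
Each additional base adds 2°C (A/T) or 4°C (G/C), so Tm is non-decreasing in n; n = 30 is the first length to reach 77°C.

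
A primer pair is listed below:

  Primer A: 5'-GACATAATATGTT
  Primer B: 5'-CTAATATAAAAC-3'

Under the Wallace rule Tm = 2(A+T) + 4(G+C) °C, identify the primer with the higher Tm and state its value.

Primer A: A+T=10, G+C=3 → Tm = 2(10)+4(3) = 32°C
Primer B: A+T=10, G+C=2 → Tm = 2(10)+4(2) = 28°C
32°C vs 28°C → primer A is higher.

Primer A, 32°C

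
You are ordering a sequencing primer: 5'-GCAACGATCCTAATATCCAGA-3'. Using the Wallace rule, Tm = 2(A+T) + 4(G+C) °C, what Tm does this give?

60°C

Base counts: T=4, G=3, C=6, A=8
AT pairs contribute 12, GC pairs contribute 9.
Tm = 2(12) + 4(9) = 24 + 36 = 60°C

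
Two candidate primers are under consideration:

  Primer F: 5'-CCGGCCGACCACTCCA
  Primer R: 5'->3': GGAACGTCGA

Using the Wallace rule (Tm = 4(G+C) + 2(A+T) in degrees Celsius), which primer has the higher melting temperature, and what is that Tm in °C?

Primer F: A+T=4, G+C=12 → Tm = 2(4)+4(12) = 56°C
Primer R: A+T=4, G+C=6 → Tm = 2(4)+4(6) = 32°C
56°C vs 32°C → primer F is higher.

Primer F, 56°C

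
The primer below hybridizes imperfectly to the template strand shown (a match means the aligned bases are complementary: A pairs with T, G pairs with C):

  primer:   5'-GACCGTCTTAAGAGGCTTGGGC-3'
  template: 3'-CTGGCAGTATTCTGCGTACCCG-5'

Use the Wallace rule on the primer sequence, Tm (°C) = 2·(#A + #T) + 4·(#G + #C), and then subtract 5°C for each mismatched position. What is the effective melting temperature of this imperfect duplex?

55°C

Primer base counts: A=4, T=5, G=8, C=5 → A+T=9, G+C=13
Perfect-match Tm = 2(9) + 4(13) = 18 + 52 = 70°C
Mismatches (positions where the bases are not complementary): 3 (at positions 8, 14, 17)
Effective Tm = 70 − 3×5 = 70 − 15 = 55°C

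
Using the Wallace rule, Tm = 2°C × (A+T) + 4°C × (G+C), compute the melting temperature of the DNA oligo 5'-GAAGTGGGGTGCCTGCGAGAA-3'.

68°C

T=3, A=5, C=3, G=10
A+T = 8, G+C = 13
Tm = 4·13 + 2·8 = 52 + 16 = 68°C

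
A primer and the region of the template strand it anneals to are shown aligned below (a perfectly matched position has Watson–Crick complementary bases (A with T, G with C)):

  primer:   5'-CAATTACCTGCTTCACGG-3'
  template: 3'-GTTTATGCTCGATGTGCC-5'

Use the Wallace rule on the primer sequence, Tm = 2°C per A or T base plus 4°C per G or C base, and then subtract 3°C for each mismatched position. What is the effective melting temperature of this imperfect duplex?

42°C

Primer base counts: A=4, T=5, G=3, C=6 → A+T=9, G+C=9
Perfect-match Tm = 2(9) + 4(9) = 18 + 36 = 54°C
Mismatches (positions where the bases are not complementary): 4 (at positions 4, 8, 9, 13)
Effective Tm = 54 − 4×3 = 54 − 12 = 42°C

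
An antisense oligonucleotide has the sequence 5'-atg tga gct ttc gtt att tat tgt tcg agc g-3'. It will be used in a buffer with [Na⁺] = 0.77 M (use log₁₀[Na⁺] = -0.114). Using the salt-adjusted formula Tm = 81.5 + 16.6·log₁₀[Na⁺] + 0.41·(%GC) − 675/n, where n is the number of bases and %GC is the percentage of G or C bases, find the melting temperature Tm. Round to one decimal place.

Length n = 31. Counting bases: C=4, A=5, T=14, G=8
G+C = 12, so %GC = 12/31 × 100 = 38.71%
Salt term: 16.6 × (-0.114) = -1.892
GC term: 0.41 × 38.71 = 15.871; length term: −675/31 = −21.774
Tm = 81.5 + (-1.892) + 15.871 − 21.774 = 73.705 → 73.7°C

73.7°C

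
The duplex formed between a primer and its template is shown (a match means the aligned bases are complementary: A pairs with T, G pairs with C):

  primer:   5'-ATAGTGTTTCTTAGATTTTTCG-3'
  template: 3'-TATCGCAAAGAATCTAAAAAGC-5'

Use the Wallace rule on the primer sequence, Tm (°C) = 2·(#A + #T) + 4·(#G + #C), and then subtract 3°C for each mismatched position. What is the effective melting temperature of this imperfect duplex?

Primer base counts: A=4, T=12, G=4, C=2 → A+T=16, G+C=6
Perfect-match Tm = 2(16) + 4(6) = 32 + 24 = 56°C
Mismatches (positions where the bases are not complementary): 1 (at position 5)
Effective Tm = 56 − 1×3 = 56 − 3 = 53°C

53°C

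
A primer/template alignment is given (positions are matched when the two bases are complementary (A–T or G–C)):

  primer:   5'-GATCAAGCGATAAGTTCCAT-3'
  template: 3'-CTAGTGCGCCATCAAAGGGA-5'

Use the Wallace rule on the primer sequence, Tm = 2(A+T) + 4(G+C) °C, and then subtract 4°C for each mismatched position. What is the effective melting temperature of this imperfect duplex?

Primer base counts: A=7, T=5, G=4, C=4 → A+T=12, G+C=8
Perfect-match Tm = 2(12) + 4(8) = 24 + 32 = 56°C
Mismatches (positions where the bases are not complementary): 5 (at positions 6, 10, 13, 14, 19)
Effective Tm = 56 − 5×4 = 56 − 20 = 36°C

36°C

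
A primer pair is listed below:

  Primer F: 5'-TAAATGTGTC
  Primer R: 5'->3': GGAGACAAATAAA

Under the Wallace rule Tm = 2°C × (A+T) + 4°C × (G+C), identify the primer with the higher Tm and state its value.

Primer R, 34°C

Primer F: A+T=7, G+C=3 → Tm = 2(7)+4(3) = 26°C
Primer R: A+T=9, G+C=4 → Tm = 2(9)+4(4) = 34°C
26°C vs 34°C → primer R is higher.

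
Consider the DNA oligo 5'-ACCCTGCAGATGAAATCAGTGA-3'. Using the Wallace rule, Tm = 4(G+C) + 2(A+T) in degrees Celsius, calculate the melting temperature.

C=5, T=4, A=8, G=5
A+T = 12, G+C = 10
Tm = 2×12 + 4×10 = 64°C

64°C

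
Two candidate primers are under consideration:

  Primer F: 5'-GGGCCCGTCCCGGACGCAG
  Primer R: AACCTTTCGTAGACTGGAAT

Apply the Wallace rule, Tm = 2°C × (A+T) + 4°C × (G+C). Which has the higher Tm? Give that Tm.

Primer F, 70°C

Primer F: A+T=3, G+C=16 → Tm = 2(3)+4(16) = 70°C
Primer R: A+T=12, G+C=8 → Tm = 2(12)+4(8) = 56°C
70°C vs 56°C → primer F is higher.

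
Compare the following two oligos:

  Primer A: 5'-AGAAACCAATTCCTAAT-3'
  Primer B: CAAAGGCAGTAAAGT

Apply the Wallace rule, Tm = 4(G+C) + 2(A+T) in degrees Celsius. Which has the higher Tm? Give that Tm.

Primer A, 44°C

Primer A: A+T=12, G+C=5 → Tm = 2(12)+4(5) = 44°C
Primer B: A+T=9, G+C=6 → Tm = 2(9)+4(6) = 42°C
44°C vs 42°C → primer A is higher.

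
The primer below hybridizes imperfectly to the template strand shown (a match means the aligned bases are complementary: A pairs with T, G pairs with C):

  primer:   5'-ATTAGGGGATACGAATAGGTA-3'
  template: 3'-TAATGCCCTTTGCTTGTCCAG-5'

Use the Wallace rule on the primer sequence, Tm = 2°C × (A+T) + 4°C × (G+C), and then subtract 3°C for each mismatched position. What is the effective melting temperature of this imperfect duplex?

46°C

Primer base counts: A=8, T=5, G=7, C=1 → A+T=13, G+C=8
Perfect-match Tm = 2(13) + 4(8) = 26 + 32 = 58°C
Mismatches (positions where the bases are not complementary): 4 (at positions 5, 10, 16, 21)
Effective Tm = 58 − 4×3 = 58 − 12 = 46°C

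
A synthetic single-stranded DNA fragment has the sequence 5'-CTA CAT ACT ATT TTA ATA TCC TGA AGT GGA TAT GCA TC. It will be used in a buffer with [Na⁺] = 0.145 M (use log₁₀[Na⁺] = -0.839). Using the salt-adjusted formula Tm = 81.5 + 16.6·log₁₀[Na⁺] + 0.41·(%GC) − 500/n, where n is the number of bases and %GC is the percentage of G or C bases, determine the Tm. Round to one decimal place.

67.4°C

Length n = 38. Scanning the sequence gives A=12, C=7, T=14, G=5.
G+C = 12, so %GC = 12/38 × 100 = 31.579%
Salt term: 16.6 × (-0.839) = -13.927
GC term: 0.41 × 31.579 = 12.947; length term: −500/38 = −13.158
Tm = 81.5 + (-13.927) + 12.947 − 13.158 = 67.362 → 67.4°C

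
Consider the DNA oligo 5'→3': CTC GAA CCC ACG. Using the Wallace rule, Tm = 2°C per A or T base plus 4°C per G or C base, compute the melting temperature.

40°C

Base counts: C=6, T=1, G=2, A=3
So N_AT = 4 and N_GC = 8.
Tm = 4·8 + 2·4 = 32 + 8 = 40°C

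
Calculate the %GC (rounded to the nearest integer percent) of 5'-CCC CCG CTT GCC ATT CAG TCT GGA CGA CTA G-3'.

Counting bases: A=5, C=12, G=7, T=7
G+C = 7 + 12 = 19 out of 31 bases
%GC = 19/31 × 100 = 61.29% ≈ 61%

61%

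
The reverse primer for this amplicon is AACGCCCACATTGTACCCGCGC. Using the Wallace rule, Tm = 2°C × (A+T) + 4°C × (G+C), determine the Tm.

Base counts: C=10, A=5, T=3, G=4
A+T = 8, G+C = 14
Tm = 4·14 + 2·8 = 56 + 16 = 72°C

72°C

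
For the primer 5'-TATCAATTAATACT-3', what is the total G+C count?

2

Base counts: C=2, A=6, T=6, G=0
G+C = 0 + 2 = 2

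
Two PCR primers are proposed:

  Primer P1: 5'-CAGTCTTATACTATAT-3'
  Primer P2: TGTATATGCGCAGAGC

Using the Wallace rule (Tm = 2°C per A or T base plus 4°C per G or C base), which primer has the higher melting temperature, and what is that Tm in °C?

Primer P1: A+T=12, G+C=4 → Tm = 2(12)+4(4) = 40°C
Primer P2: A+T=8, G+C=8 → Tm = 2(8)+4(8) = 48°C
40°C vs 48°C → primer P2 is higher.

Primer P2, 48°C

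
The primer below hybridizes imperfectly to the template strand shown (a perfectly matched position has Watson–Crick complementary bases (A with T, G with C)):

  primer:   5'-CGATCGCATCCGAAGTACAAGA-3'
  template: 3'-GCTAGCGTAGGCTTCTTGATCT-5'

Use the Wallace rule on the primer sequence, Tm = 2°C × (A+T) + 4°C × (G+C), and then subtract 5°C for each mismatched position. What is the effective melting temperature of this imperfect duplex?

56°C

Primer base counts: A=8, T=3, G=5, C=6 → A+T=11, G+C=11
Perfect-match Tm = 2(11) + 4(11) = 22 + 44 = 66°C
Mismatches (positions where the bases are not complementary): 2 (at positions 16, 19)
Effective Tm = 66 − 2×5 = 66 − 10 = 56°C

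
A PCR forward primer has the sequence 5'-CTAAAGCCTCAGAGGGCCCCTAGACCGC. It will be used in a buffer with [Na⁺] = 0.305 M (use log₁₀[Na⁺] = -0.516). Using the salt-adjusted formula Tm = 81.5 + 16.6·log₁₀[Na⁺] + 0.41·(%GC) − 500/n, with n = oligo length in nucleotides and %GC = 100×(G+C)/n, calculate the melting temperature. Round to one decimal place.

Length n = 28. Scanning the sequence gives G=7, T=3, A=7, C=11.
G+C = 18, so %GC = 18/28 × 100 = 64.286%
Salt term: 16.6 × (-0.516) = -8.566
GC term: 0.41 × 64.286 = 26.357; length term: −500/28 = −17.857
Tm = 81.5 + (-8.566) + 26.357 − 17.857 = 81.434 → 81.4°C

81.4°C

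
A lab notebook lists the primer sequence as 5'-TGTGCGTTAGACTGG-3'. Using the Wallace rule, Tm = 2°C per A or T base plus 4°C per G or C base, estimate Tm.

46°C

Base counts: A=2, G=6, C=2, T=5
So N_AT = 7 and N_GC = 8.
Tm = 2(7) + 4(8) = 14 + 32 = 46°C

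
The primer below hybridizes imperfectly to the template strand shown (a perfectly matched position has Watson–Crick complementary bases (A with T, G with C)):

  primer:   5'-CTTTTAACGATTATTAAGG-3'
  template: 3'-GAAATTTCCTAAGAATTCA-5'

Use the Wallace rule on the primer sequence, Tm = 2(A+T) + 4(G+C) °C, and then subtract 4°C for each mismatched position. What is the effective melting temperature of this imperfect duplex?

Primer base counts: A=6, T=8, G=3, C=2 → A+T=14, G+C=5
Perfect-match Tm = 2(14) + 4(5) = 28 + 20 = 48°C
Mismatches (positions where the bases are not complementary): 4 (at positions 5, 8, 13, 19)
Effective Tm = 48 − 4×4 = 48 − 16 = 32°C

32°C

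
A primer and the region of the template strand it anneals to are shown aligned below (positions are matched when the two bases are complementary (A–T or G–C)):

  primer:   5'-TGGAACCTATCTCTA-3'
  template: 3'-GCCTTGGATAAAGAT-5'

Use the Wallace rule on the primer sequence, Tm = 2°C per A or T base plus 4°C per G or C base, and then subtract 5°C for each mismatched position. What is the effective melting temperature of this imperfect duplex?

32°C

Primer base counts: A=4, T=5, G=2, C=4 → A+T=9, G+C=6
Perfect-match Tm = 2(9) + 4(6) = 18 + 24 = 42°C
Mismatches (positions where the bases are not complementary): 2 (at positions 1, 11)
Effective Tm = 42 − 2×5 = 42 − 10 = 32°C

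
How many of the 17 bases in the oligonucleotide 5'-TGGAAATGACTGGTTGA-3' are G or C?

Counting bases: T=5, C=1, G=6, A=5
G+C = 6 + 1 = 7

7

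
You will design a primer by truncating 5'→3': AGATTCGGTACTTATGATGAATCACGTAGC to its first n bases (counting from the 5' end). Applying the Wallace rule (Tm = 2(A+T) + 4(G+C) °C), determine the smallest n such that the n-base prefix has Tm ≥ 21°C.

n = 8

First 7 bases: AGATTCG → Tm = 20°C (< 21°C)
First 8 bases: AGATTCGG → Tm = 24°C (≥ 21°C)
Since every base adds ≥2°C, Tm only increases with n, so the threshold is first crossed at n = 8.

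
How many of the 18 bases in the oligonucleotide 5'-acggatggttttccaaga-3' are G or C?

G=5, T=5, C=3, A=5
G+C = 5 + 3 = 8

8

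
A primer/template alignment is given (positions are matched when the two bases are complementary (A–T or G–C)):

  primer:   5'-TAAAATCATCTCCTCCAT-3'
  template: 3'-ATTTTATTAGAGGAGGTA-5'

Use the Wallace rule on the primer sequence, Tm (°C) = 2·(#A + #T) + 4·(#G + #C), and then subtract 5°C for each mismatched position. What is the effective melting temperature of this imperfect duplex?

43°C

Primer base counts: A=6, T=6, G=0, C=6 → A+T=12, G+C=6
Perfect-match Tm = 2(12) + 4(6) = 24 + 24 = 48°C
Mismatches (positions where the bases are not complementary): 1 (at position 7)
Effective Tm = 48 − 1×5 = 48 − 5 = 43°C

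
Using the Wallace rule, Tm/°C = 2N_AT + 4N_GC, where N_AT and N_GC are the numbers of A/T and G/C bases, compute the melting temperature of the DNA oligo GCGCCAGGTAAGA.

Scanning the sequence gives C=3, A=4, T=1, G=5.
AT pairs contribute 5, GC pairs contribute 8.
Tm = 2×5 + 4×8 = 42°C

42°C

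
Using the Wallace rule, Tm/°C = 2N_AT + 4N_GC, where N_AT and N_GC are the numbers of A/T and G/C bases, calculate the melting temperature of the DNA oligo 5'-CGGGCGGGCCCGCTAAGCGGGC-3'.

82°C

C=8, A=2, G=11, T=1
A+T = 3, G+C = 19
Tm = 2(3) + 4(19) = 6 + 76 = 82°C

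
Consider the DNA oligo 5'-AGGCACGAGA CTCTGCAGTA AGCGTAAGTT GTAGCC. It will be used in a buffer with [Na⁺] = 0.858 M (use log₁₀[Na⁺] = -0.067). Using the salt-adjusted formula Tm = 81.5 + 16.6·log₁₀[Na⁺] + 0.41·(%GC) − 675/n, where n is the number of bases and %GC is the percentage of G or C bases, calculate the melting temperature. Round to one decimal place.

83.3°C

Length n = 36. Base counts: T=7, C=8, G=11, A=10
G+C = 19, so %GC = 19/36 × 100 = 52.778%
Salt term: 16.6 × (-0.067) = -1.112
GC term: 0.41 × 52.778 = 21.639; length term: −675/36 = −18.75
Tm = 81.5 + (-1.112) + 21.639 − 18.75 = 83.277 → 83.3°C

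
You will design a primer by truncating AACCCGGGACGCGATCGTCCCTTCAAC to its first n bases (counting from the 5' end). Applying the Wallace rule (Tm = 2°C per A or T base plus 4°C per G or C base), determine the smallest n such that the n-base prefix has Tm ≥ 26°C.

n = 8

First 7 bases: AACCCGG → Tm = 24°C (< 26°C)
First 8 bases: AACCCGGG → Tm = 28°C (≥ 26°C)
Since every base adds ≥2°C, Tm only increases with n, so the threshold is first crossed at n = 8.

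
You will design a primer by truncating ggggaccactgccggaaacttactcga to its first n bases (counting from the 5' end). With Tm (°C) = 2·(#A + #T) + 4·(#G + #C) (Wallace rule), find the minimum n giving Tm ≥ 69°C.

First 21 bases: GGGGACCACTGCCGGAAACTT → Tm = 68°C (< 69°C)
First 22 bases: GGGGACCACTGCCGGAAACTTA → Tm = 70°C (≥ 69°C)
Since every base adds ≥2°C, Tm only increases with n, so the threshold is first crossed at n = 22.

n = 22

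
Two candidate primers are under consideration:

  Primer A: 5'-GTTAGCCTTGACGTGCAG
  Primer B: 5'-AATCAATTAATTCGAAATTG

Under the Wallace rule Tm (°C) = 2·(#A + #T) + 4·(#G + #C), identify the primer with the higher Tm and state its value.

Primer A, 56°C

Primer A: A+T=8, G+C=10 → Tm = 2(8)+4(10) = 56°C
Primer B: A+T=16, G+C=4 → Tm = 2(16)+4(4) = 48°C
56°C vs 48°C → primer A is higher.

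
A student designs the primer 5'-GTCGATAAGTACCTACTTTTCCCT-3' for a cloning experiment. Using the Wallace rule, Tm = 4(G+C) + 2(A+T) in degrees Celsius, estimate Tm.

G=3, A=5, C=7, T=9
So N_AT = 14 and N_GC = 10.
Tm = 2×14 + 4×10 = 68°C

68°C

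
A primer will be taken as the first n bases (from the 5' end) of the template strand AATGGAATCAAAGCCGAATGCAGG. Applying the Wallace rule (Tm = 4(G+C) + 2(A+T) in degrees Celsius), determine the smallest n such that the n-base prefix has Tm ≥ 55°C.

n = 20

First 19 bases: AATGGAATCAAAGCCGAAT → Tm = 52°C (< 55°C)
First 20 bases: AATGGAATCAAAGCCGAATG → Tm = 56°C (≥ 55°C)
Each additional base adds 2°C (A/T) or 4°C (G/C), so Tm is non-decreasing in n; n = 20 is the first length to reach 55°C.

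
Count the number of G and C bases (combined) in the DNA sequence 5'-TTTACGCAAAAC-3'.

C=3, T=3, G=1, A=5
Total G or C: 1 + 3 = 4

4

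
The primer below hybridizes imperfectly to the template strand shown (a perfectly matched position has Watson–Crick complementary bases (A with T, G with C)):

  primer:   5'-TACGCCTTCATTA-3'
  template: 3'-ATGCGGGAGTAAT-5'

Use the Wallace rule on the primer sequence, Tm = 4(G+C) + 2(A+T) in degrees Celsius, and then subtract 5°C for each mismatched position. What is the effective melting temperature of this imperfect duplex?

31°C

Primer base counts: A=3, T=5, G=1, C=4 → A+T=8, G+C=5
Perfect-match Tm = 2(8) + 4(5) = 16 + 20 = 36°C
Mismatches (positions where the bases are not complementary): 1 (at position 7)
Effective Tm = 36 − 1×5 = 36 − 5 = 31°C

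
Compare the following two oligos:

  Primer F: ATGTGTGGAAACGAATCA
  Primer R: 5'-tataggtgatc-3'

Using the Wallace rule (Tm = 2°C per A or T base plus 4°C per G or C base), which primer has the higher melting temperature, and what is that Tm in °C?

Primer F, 50°C

Primer F: A+T=11, G+C=7 → Tm = 2(11)+4(7) = 50°C
Primer R: A+T=7, G+C=4 → Tm = 2(7)+4(4) = 30°C
50°C vs 30°C → primer F is higher.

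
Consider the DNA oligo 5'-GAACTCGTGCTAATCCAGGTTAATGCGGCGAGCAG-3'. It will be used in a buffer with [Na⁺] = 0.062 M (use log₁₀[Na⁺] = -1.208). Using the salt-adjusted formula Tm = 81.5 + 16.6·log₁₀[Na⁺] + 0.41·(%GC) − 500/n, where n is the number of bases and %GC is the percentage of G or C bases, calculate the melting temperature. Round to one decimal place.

Length n = 35. Base counts: T=7, G=11, A=9, C=8
G+C = 19, so %GC = 19/35 × 100 = 54.286%
Salt term: 16.6 × (-1.208) = -20.053
GC term: 0.41 × 54.286 = 22.257; length term: −500/35 = −14.286
Tm = 81.5 + (-20.053) + 22.257 − 14.286 = 69.418 → 69.4°C

69.4°C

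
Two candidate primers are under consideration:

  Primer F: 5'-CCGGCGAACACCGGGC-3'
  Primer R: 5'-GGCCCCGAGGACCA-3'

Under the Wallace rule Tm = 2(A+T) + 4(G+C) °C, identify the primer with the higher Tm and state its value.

Primer F, 58°C

Primer F: A+T=3, G+C=13 → Tm = 2(3)+4(13) = 58°C
Primer R: A+T=3, G+C=11 → Tm = 2(3)+4(11) = 50°C
58°C vs 50°C → primer F is higher.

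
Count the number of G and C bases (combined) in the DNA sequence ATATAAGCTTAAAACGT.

4

C=2, G=2, T=5, A=8
Total G or C: 2 + 2 = 4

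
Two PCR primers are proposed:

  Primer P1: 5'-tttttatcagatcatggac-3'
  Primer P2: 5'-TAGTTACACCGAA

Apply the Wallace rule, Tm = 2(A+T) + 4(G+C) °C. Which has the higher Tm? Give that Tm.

Primer P1: A+T=13, G+C=6 → Tm = 2(13)+4(6) = 50°C
Primer P2: A+T=8, G+C=5 → Tm = 2(8)+4(5) = 36°C
50°C vs 36°C → primer P1 is higher.

Primer P1, 50°C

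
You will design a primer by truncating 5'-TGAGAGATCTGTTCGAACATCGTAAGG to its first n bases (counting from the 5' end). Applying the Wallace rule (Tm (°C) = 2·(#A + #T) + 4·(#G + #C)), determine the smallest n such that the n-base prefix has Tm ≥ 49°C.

n = 18

First 17 bases: TGAGAGATCTGTTCGAA → Tm = 48°C (< 49°C)
First 18 bases: TGAGAGATCTGTTCGAAC → Tm = 52°C (≥ 49°C)
Since every base adds ≥2°C, Tm only increases with n, so the threshold is first crossed at n = 18.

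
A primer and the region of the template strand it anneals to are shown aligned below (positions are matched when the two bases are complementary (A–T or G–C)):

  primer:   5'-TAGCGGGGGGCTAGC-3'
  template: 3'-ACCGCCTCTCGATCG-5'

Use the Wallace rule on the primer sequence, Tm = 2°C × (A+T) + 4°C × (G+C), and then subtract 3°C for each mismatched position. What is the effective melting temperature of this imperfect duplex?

Primer base counts: A=2, T=2, G=8, C=3 → A+T=4, G+C=11
Perfect-match Tm = 2(4) + 4(11) = 8 + 44 = 52°C
Mismatches (positions where the bases are not complementary): 3 (at positions 2, 7, 9)
Effective Tm = 52 − 3×3 = 52 − 9 = 43°C

43°C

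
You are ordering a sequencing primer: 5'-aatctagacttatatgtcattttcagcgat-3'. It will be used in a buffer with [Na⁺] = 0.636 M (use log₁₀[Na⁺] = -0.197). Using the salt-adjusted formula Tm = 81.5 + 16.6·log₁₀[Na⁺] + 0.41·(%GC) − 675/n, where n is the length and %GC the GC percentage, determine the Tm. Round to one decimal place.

68.0°C

Length n = 30. Scanning the sequence gives T=12, C=5, A=9, G=4.
G+C = 9, so %GC = 9/30 × 100 = 30%
Salt term: 16.6 × (-0.197) = -3.27
GC term: 0.41 × 30 = 12.3; length term: −675/30 = −22.5
Tm = 81.5 + (-3.27) + 12.3 − 22.5 = 68.03 → 68.0°C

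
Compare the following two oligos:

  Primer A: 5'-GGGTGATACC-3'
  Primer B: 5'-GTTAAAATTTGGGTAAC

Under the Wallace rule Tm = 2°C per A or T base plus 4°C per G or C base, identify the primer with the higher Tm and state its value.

Primer B, 44°C

Primer A: A+T=4, G+C=6 → Tm = 2(4)+4(6) = 32°C
Primer B: A+T=12, G+C=5 → Tm = 2(12)+4(5) = 44°C
32°C vs 44°C → primer B is higher.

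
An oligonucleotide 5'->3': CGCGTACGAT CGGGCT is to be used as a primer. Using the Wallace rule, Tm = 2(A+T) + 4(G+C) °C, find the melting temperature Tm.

Counting bases: G=6, A=2, T=3, C=5
So N_AT = 5 and N_GC = 11.
Tm = 2(5) + 4(11) = 10 + 44 = 54°C

54°C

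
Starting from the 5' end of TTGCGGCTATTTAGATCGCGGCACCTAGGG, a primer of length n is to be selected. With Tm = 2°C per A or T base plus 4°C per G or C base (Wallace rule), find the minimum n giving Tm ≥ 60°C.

First 19 bases: TTGCGGCTATTTAGATCGC → Tm = 56°C (< 60°C)
First 20 bases: TTGCGGCTATTTAGATCGCG → Tm = 60°C (≥ 60°C)
Since every base adds ≥2°C, Tm only increases with n, so the threshold is first crossed at n = 20.

n = 20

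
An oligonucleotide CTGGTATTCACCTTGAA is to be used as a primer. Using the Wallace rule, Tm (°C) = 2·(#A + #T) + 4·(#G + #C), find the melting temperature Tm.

C=4, T=6, G=3, A=4
So N_AT = 10 and N_GC = 7.
Tm = 2×10 + 4×7 = 48°C

48°C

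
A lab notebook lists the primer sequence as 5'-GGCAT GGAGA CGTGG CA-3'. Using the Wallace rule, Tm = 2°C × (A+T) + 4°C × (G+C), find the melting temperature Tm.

56°C

Counting bases: G=8, A=4, C=3, T=2
So N_AT = 6 and N_GC = 11.
Tm = 2×6 + 4×11 = 56°C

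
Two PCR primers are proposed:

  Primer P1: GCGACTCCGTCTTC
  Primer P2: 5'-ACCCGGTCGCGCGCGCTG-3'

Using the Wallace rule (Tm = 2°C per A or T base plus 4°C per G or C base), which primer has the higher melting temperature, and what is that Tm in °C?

Primer P2, 66°C

Primer P1: A+T=5, G+C=9 → Tm = 2(5)+4(9) = 46°C
Primer P2: A+T=3, G+C=15 → Tm = 2(3)+4(15) = 66°C
46°C vs 66°C → primer P2 is higher.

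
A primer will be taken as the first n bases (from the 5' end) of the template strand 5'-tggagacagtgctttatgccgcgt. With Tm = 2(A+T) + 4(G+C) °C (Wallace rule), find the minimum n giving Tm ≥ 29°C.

n = 10

First 9 bases: TGGAGACAG → Tm = 28°C (< 29°C)
First 10 bases: TGGAGACAGT → Tm = 30°C (≥ 29°C)
Each additional base adds 2°C (A/T) or 4°C (G/C), so Tm is non-decreasing in n; n = 10 is the first length to reach 29°C.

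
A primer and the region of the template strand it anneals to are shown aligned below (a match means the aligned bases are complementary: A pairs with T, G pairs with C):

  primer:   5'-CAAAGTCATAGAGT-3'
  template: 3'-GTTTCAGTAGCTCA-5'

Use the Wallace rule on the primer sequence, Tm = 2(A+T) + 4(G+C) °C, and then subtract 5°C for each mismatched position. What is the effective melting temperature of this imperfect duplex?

Primer base counts: A=6, T=3, G=3, C=2 → A+T=9, G+C=5
Perfect-match Tm = 2(9) + 4(5) = 18 + 20 = 38°C
Mismatches (positions where the bases are not complementary): 1 (at position 10)
Effective Tm = 38 − 1×5 = 38 − 5 = 33°C

33°C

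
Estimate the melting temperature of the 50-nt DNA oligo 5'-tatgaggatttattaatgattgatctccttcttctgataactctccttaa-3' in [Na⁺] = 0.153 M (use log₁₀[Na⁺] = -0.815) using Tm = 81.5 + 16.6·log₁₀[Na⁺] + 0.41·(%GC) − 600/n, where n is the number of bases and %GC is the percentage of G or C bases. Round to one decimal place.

Length n = 50. Counting bases: T=22, G=6, A=13, C=9
G+C = 15, so %GC = 15/50 × 100 = 30%
Salt term: 16.6 × (-0.815) = -13.529
GC term: 0.41 × 30 = 12.3; length term: −600/50 = −12
Tm = 81.5 + (-13.529) + 12.3 − 12 = 68.271 → 68.3°C

68.3°C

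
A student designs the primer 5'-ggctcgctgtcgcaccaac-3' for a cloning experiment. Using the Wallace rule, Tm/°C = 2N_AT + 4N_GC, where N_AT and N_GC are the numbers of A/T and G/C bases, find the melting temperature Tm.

64°C

C=8, A=3, T=3, G=5
A+T = 6, G+C = 13
Tm = 2(6) + 4(13) = 12 + 52 = 64°C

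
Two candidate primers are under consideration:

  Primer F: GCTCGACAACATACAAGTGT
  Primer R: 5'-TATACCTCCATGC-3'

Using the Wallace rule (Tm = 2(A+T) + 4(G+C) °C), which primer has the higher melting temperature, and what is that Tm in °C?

Primer F: A+T=11, G+C=9 → Tm = 2(11)+4(9) = 58°C
Primer R: A+T=7, G+C=6 → Tm = 2(7)+4(6) = 38°C
58°C vs 38°C → primer F is higher.

Primer F, 58°C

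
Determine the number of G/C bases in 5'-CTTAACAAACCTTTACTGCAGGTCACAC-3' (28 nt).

12

Counting bases: T=7, G=3, C=9, A=9
Total G or C: 3 + 9 = 12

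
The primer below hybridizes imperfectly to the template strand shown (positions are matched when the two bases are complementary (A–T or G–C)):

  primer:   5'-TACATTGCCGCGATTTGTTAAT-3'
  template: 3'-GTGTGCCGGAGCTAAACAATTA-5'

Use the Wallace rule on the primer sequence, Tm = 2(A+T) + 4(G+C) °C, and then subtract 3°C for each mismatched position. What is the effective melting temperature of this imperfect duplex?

Primer base counts: A=5, T=9, G=4, C=4 → A+T=14, G+C=8
Perfect-match Tm = 2(14) + 4(8) = 28 + 32 = 60°C
Mismatches (positions where the bases are not complementary): 4 (at positions 1, 5, 6, 10)
Effective Tm = 60 − 4×3 = 60 − 12 = 48°C

48°C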